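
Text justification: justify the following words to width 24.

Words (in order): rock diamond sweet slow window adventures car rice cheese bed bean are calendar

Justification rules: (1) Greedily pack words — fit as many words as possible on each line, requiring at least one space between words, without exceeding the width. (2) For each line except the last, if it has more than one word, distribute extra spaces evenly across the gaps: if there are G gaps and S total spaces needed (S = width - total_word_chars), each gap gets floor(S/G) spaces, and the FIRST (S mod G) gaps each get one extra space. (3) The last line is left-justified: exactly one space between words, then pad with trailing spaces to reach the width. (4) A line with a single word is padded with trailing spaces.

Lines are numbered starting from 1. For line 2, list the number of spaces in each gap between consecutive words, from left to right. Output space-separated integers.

Answer: 3 2

Derivation:
Line 1: ['rock', 'diamond', 'sweet', 'slow'] (min_width=23, slack=1)
Line 2: ['window', 'adventures', 'car'] (min_width=21, slack=3)
Line 3: ['rice', 'cheese', 'bed', 'bean', 'are'] (min_width=24, slack=0)
Line 4: ['calendar'] (min_width=8, slack=16)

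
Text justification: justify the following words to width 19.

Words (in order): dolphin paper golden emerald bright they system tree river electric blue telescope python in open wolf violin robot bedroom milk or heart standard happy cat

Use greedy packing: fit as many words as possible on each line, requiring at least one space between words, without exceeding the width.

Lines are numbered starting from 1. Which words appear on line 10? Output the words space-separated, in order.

Line 1: ['dolphin', 'paper'] (min_width=13, slack=6)
Line 2: ['golden', 'emerald'] (min_width=14, slack=5)
Line 3: ['bright', 'they', 'system'] (min_width=18, slack=1)
Line 4: ['tree', 'river', 'electric'] (min_width=19, slack=0)
Line 5: ['blue', 'telescope'] (min_width=14, slack=5)
Line 6: ['python', 'in', 'open', 'wolf'] (min_width=19, slack=0)
Line 7: ['violin', 'robot'] (min_width=12, slack=7)
Line 8: ['bedroom', 'milk', 'or'] (min_width=15, slack=4)
Line 9: ['heart', 'standard'] (min_width=14, slack=5)
Line 10: ['happy', 'cat'] (min_width=9, slack=10)

Answer: happy cat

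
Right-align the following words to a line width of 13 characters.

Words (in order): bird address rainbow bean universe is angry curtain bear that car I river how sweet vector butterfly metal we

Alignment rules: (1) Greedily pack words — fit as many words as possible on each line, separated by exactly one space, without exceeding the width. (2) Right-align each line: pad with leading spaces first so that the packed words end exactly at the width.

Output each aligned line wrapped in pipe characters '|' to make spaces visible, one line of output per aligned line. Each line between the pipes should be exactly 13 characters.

Answer: | bird address|
| rainbow bean|
|  universe is|
|angry curtain|
|bear that car|
|  I river how|
| sweet vector|
|    butterfly|
|     metal we|

Derivation:
Line 1: ['bird', 'address'] (min_width=12, slack=1)
Line 2: ['rainbow', 'bean'] (min_width=12, slack=1)
Line 3: ['universe', 'is'] (min_width=11, slack=2)
Line 4: ['angry', 'curtain'] (min_width=13, slack=0)
Line 5: ['bear', 'that', 'car'] (min_width=13, slack=0)
Line 6: ['I', 'river', 'how'] (min_width=11, slack=2)
Line 7: ['sweet', 'vector'] (min_width=12, slack=1)
Line 8: ['butterfly'] (min_width=9, slack=4)
Line 9: ['metal', 'we'] (min_width=8, slack=5)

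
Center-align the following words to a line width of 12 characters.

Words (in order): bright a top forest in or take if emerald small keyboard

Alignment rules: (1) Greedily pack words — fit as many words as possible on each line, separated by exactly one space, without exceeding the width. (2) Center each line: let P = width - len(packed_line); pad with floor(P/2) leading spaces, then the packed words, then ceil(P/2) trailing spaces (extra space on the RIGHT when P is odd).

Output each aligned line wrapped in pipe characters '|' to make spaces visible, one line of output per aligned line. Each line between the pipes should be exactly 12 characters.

Answer: |bright a top|
|forest in or|
|  take if   |
|  emerald   |
|   small    |
|  keyboard  |

Derivation:
Line 1: ['bright', 'a', 'top'] (min_width=12, slack=0)
Line 2: ['forest', 'in', 'or'] (min_width=12, slack=0)
Line 3: ['take', 'if'] (min_width=7, slack=5)
Line 4: ['emerald'] (min_width=7, slack=5)
Line 5: ['small'] (min_width=5, slack=7)
Line 6: ['keyboard'] (min_width=8, slack=4)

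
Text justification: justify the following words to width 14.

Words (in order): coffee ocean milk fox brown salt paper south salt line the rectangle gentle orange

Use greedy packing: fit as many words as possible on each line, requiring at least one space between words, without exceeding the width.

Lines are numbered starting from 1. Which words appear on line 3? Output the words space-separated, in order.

Line 1: ['coffee', 'ocean'] (min_width=12, slack=2)
Line 2: ['milk', 'fox', 'brown'] (min_width=14, slack=0)
Line 3: ['salt', 'paper'] (min_width=10, slack=4)
Line 4: ['south', 'salt'] (min_width=10, slack=4)
Line 5: ['line', 'the'] (min_width=8, slack=6)
Line 6: ['rectangle'] (min_width=9, slack=5)
Line 7: ['gentle', 'orange'] (min_width=13, slack=1)

Answer: salt paper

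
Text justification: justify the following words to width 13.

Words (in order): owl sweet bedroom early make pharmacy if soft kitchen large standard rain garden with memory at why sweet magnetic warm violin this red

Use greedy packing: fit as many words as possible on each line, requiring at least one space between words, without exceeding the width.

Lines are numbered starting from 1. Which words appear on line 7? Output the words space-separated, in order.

Answer: garden with

Derivation:
Line 1: ['owl', 'sweet'] (min_width=9, slack=4)
Line 2: ['bedroom', 'early'] (min_width=13, slack=0)
Line 3: ['make', 'pharmacy'] (min_width=13, slack=0)
Line 4: ['if', 'soft'] (min_width=7, slack=6)
Line 5: ['kitchen', 'large'] (min_width=13, slack=0)
Line 6: ['standard', 'rain'] (min_width=13, slack=0)
Line 7: ['garden', 'with'] (min_width=11, slack=2)
Line 8: ['memory', 'at', 'why'] (min_width=13, slack=0)
Line 9: ['sweet'] (min_width=5, slack=8)
Line 10: ['magnetic', 'warm'] (min_width=13, slack=0)
Line 11: ['violin', 'this'] (min_width=11, slack=2)
Line 12: ['red'] (min_width=3, slack=10)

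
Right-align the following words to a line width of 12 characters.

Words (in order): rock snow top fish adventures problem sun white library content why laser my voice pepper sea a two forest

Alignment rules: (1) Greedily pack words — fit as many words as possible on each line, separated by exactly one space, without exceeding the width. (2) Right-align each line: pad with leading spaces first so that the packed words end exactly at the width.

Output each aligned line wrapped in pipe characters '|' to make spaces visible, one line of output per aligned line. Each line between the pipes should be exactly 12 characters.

Line 1: ['rock', 'snow'] (min_width=9, slack=3)
Line 2: ['top', 'fish'] (min_width=8, slack=4)
Line 3: ['adventures'] (min_width=10, slack=2)
Line 4: ['problem', 'sun'] (min_width=11, slack=1)
Line 5: ['white'] (min_width=5, slack=7)
Line 6: ['library'] (min_width=7, slack=5)
Line 7: ['content', 'why'] (min_width=11, slack=1)
Line 8: ['laser', 'my'] (min_width=8, slack=4)
Line 9: ['voice', 'pepper'] (min_width=12, slack=0)
Line 10: ['sea', 'a', 'two'] (min_width=9, slack=3)
Line 11: ['forest'] (min_width=6, slack=6)

Answer: |   rock snow|
|    top fish|
|  adventures|
| problem sun|
|       white|
|     library|
| content why|
|    laser my|
|voice pepper|
|   sea a two|
|      forest|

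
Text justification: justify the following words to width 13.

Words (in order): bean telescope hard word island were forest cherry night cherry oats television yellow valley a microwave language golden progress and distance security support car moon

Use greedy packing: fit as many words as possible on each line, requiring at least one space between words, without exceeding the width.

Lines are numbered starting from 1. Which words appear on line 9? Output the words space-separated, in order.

Line 1: ['bean'] (min_width=4, slack=9)
Line 2: ['telescope'] (min_width=9, slack=4)
Line 3: ['hard', 'word'] (min_width=9, slack=4)
Line 4: ['island', 'were'] (min_width=11, slack=2)
Line 5: ['forest', 'cherry'] (min_width=13, slack=0)
Line 6: ['night', 'cherry'] (min_width=12, slack=1)
Line 7: ['oats'] (min_width=4, slack=9)
Line 8: ['television'] (min_width=10, slack=3)
Line 9: ['yellow', 'valley'] (min_width=13, slack=0)
Line 10: ['a', 'microwave'] (min_width=11, slack=2)
Line 11: ['language'] (min_width=8, slack=5)
Line 12: ['golden'] (min_width=6, slack=7)
Line 13: ['progress', 'and'] (min_width=12, slack=1)
Line 14: ['distance'] (min_width=8, slack=5)
Line 15: ['security'] (min_width=8, slack=5)
Line 16: ['support', 'car'] (min_width=11, slack=2)
Line 17: ['moon'] (min_width=4, slack=9)

Answer: yellow valley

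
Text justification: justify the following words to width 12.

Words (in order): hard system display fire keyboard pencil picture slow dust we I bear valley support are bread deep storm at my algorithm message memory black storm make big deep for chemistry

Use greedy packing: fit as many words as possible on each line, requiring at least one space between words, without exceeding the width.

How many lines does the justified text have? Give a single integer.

Answer: 16

Derivation:
Line 1: ['hard', 'system'] (min_width=11, slack=1)
Line 2: ['display', 'fire'] (min_width=12, slack=0)
Line 3: ['keyboard'] (min_width=8, slack=4)
Line 4: ['pencil'] (min_width=6, slack=6)
Line 5: ['picture', 'slow'] (min_width=12, slack=0)
Line 6: ['dust', 'we', 'I'] (min_width=9, slack=3)
Line 7: ['bear', 'valley'] (min_width=11, slack=1)
Line 8: ['support', 'are'] (min_width=11, slack=1)
Line 9: ['bread', 'deep'] (min_width=10, slack=2)
Line 10: ['storm', 'at', 'my'] (min_width=11, slack=1)
Line 11: ['algorithm'] (min_width=9, slack=3)
Line 12: ['message'] (min_width=7, slack=5)
Line 13: ['memory', 'black'] (min_width=12, slack=0)
Line 14: ['storm', 'make'] (min_width=10, slack=2)
Line 15: ['big', 'deep', 'for'] (min_width=12, slack=0)
Line 16: ['chemistry'] (min_width=9, slack=3)
Total lines: 16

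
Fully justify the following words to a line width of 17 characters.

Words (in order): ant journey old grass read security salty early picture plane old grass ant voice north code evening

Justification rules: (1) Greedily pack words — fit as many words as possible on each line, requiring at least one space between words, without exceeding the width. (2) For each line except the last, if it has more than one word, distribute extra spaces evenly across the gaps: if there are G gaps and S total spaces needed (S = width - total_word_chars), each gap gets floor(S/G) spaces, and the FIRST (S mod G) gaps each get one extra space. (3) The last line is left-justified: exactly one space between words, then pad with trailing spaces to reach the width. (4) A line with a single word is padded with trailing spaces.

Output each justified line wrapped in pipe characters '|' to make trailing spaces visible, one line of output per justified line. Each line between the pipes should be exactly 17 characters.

Line 1: ['ant', 'journey', 'old'] (min_width=15, slack=2)
Line 2: ['grass', 'read'] (min_width=10, slack=7)
Line 3: ['security', 'salty'] (min_width=14, slack=3)
Line 4: ['early', 'picture'] (min_width=13, slack=4)
Line 5: ['plane', 'old', 'grass'] (min_width=15, slack=2)
Line 6: ['ant', 'voice', 'north'] (min_width=15, slack=2)
Line 7: ['code', 'evening'] (min_width=12, slack=5)

Answer: |ant  journey  old|
|grass        read|
|security    salty|
|early     picture|
|plane  old  grass|
|ant  voice  north|
|code evening     |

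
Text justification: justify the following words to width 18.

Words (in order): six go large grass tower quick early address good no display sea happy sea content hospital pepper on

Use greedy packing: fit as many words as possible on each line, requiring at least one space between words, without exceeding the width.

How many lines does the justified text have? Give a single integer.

Answer: 6

Derivation:
Line 1: ['six', 'go', 'large', 'grass'] (min_width=18, slack=0)
Line 2: ['tower', 'quick', 'early'] (min_width=17, slack=1)
Line 3: ['address', 'good', 'no'] (min_width=15, slack=3)
Line 4: ['display', 'sea', 'happy'] (min_width=17, slack=1)
Line 5: ['sea', 'content'] (min_width=11, slack=7)
Line 6: ['hospital', 'pepper', 'on'] (min_width=18, slack=0)
Total lines: 6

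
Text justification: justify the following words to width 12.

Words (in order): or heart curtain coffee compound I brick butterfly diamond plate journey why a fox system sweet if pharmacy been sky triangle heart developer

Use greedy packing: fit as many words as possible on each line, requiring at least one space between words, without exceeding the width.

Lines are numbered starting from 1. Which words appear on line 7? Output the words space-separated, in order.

Line 1: ['or', 'heart'] (min_width=8, slack=4)
Line 2: ['curtain'] (min_width=7, slack=5)
Line 3: ['coffee'] (min_width=6, slack=6)
Line 4: ['compound', 'I'] (min_width=10, slack=2)
Line 5: ['brick'] (min_width=5, slack=7)
Line 6: ['butterfly'] (min_width=9, slack=3)
Line 7: ['diamond'] (min_width=7, slack=5)
Line 8: ['plate'] (min_width=5, slack=7)
Line 9: ['journey', 'why'] (min_width=11, slack=1)
Line 10: ['a', 'fox', 'system'] (min_width=12, slack=0)
Line 11: ['sweet', 'if'] (min_width=8, slack=4)
Line 12: ['pharmacy'] (min_width=8, slack=4)
Line 13: ['been', 'sky'] (min_width=8, slack=4)
Line 14: ['triangle'] (min_width=8, slack=4)
Line 15: ['heart'] (min_width=5, slack=7)
Line 16: ['developer'] (min_width=9, slack=3)

Answer: diamond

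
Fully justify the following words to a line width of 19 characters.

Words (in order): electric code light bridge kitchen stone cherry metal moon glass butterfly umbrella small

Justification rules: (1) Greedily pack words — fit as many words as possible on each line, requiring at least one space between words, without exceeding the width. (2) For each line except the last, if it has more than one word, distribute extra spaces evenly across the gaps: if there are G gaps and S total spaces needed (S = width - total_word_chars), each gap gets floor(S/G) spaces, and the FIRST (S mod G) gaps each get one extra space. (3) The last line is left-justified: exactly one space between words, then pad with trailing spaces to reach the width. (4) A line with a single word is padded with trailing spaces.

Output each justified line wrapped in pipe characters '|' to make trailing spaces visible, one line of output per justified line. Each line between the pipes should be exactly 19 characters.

Answer: |electric code light|
|bridge      kitchen|
|stone  cherry metal|
|moon          glass|
|butterfly  umbrella|
|small              |

Derivation:
Line 1: ['electric', 'code', 'light'] (min_width=19, slack=0)
Line 2: ['bridge', 'kitchen'] (min_width=14, slack=5)
Line 3: ['stone', 'cherry', 'metal'] (min_width=18, slack=1)
Line 4: ['moon', 'glass'] (min_width=10, slack=9)
Line 5: ['butterfly', 'umbrella'] (min_width=18, slack=1)
Line 6: ['small'] (min_width=5, slack=14)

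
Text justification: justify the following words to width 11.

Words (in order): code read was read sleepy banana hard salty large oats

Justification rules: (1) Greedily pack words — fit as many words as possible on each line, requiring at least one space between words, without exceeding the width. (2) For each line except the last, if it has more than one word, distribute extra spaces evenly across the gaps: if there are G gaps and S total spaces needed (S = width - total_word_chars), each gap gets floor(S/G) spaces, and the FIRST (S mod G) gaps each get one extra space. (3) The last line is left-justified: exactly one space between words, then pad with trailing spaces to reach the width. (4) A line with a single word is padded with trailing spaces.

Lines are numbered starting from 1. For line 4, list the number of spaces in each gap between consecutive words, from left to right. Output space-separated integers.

Line 1: ['code', 'read'] (min_width=9, slack=2)
Line 2: ['was', 'read'] (min_width=8, slack=3)
Line 3: ['sleepy'] (min_width=6, slack=5)
Line 4: ['banana', 'hard'] (min_width=11, slack=0)
Line 5: ['salty', 'large'] (min_width=11, slack=0)
Line 6: ['oats'] (min_width=4, slack=7)

Answer: 1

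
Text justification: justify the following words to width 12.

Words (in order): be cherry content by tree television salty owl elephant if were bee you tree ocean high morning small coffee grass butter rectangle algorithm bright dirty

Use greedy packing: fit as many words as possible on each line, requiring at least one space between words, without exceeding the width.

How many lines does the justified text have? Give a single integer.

Line 1: ['be', 'cherry'] (min_width=9, slack=3)
Line 2: ['content', 'by'] (min_width=10, slack=2)
Line 3: ['tree'] (min_width=4, slack=8)
Line 4: ['television'] (min_width=10, slack=2)
Line 5: ['salty', 'owl'] (min_width=9, slack=3)
Line 6: ['elephant', 'if'] (min_width=11, slack=1)
Line 7: ['were', 'bee', 'you'] (min_width=12, slack=0)
Line 8: ['tree', 'ocean'] (min_width=10, slack=2)
Line 9: ['high', 'morning'] (min_width=12, slack=0)
Line 10: ['small', 'coffee'] (min_width=12, slack=0)
Line 11: ['grass', 'butter'] (min_width=12, slack=0)
Line 12: ['rectangle'] (min_width=9, slack=3)
Line 13: ['algorithm'] (min_width=9, slack=3)
Line 14: ['bright', 'dirty'] (min_width=12, slack=0)
Total lines: 14

Answer: 14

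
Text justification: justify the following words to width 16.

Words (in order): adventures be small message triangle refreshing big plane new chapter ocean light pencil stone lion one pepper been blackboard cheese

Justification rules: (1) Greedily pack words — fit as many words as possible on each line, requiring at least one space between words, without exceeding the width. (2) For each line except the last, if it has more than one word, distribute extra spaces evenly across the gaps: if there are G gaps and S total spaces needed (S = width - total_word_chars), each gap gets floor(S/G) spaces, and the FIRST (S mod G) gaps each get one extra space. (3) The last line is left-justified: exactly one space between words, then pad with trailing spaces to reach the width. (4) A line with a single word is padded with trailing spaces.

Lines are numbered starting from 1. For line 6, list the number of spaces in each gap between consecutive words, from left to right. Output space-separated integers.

Line 1: ['adventures', 'be'] (min_width=13, slack=3)
Line 2: ['small', 'message'] (min_width=13, slack=3)
Line 3: ['triangle'] (min_width=8, slack=8)
Line 4: ['refreshing', 'big'] (min_width=14, slack=2)
Line 5: ['plane', 'new'] (min_width=9, slack=7)
Line 6: ['chapter', 'ocean'] (min_width=13, slack=3)
Line 7: ['light', 'pencil'] (min_width=12, slack=4)
Line 8: ['stone', 'lion', 'one'] (min_width=14, slack=2)
Line 9: ['pepper', 'been'] (min_width=11, slack=5)
Line 10: ['blackboard'] (min_width=10, slack=6)
Line 11: ['cheese'] (min_width=6, slack=10)

Answer: 4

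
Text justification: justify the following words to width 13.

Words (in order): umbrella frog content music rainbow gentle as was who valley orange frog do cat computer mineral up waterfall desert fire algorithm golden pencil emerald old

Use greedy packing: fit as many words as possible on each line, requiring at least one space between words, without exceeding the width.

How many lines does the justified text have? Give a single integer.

Answer: 14

Derivation:
Line 1: ['umbrella', 'frog'] (min_width=13, slack=0)
Line 2: ['content', 'music'] (min_width=13, slack=0)
Line 3: ['rainbow'] (min_width=7, slack=6)
Line 4: ['gentle', 'as', 'was'] (min_width=13, slack=0)
Line 5: ['who', 'valley'] (min_width=10, slack=3)
Line 6: ['orange', 'frog'] (min_width=11, slack=2)
Line 7: ['do', 'cat'] (min_width=6, slack=7)
Line 8: ['computer'] (min_width=8, slack=5)
Line 9: ['mineral', 'up'] (min_width=10, slack=3)
Line 10: ['waterfall'] (min_width=9, slack=4)
Line 11: ['desert', 'fire'] (min_width=11, slack=2)
Line 12: ['algorithm'] (min_width=9, slack=4)
Line 13: ['golden', 'pencil'] (min_width=13, slack=0)
Line 14: ['emerald', 'old'] (min_width=11, slack=2)
Total lines: 14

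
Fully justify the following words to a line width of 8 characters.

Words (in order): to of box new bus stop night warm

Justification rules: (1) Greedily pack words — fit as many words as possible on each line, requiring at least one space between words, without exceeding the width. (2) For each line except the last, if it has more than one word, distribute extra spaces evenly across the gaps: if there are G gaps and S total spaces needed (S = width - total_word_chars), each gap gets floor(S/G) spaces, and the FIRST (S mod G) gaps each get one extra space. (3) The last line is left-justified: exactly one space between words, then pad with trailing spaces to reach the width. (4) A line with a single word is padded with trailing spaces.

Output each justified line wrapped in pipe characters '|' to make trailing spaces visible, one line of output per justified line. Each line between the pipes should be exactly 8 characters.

Answer: |to    of|
|box  new|
|bus stop|
|night   |
|warm    |

Derivation:
Line 1: ['to', 'of'] (min_width=5, slack=3)
Line 2: ['box', 'new'] (min_width=7, slack=1)
Line 3: ['bus', 'stop'] (min_width=8, slack=0)
Line 4: ['night'] (min_width=5, slack=3)
Line 5: ['warm'] (min_width=4, slack=4)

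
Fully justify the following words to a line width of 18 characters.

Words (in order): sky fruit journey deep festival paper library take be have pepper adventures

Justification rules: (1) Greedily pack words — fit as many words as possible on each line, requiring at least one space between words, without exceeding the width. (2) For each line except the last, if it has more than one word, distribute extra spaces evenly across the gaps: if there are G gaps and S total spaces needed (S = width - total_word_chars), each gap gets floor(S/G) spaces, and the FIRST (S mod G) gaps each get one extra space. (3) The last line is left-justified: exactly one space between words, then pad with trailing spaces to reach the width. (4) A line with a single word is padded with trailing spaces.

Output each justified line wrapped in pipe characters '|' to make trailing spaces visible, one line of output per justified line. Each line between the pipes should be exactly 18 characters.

Answer: |sky  fruit journey|
|deep      festival|
|paper library take|
|be   have   pepper|
|adventures        |

Derivation:
Line 1: ['sky', 'fruit', 'journey'] (min_width=17, slack=1)
Line 2: ['deep', 'festival'] (min_width=13, slack=5)
Line 3: ['paper', 'library', 'take'] (min_width=18, slack=0)
Line 4: ['be', 'have', 'pepper'] (min_width=14, slack=4)
Line 5: ['adventures'] (min_width=10, slack=8)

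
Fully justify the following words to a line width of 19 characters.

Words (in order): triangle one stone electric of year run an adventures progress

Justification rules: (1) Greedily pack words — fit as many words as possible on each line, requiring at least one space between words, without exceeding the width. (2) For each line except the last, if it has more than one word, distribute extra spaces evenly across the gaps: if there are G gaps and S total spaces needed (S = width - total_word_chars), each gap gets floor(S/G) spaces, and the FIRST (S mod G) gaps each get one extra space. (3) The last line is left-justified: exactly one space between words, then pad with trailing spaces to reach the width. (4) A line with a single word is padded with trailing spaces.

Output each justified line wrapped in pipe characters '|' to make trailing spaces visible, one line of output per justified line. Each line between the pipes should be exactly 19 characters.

Answer: |triangle  one stone|
|electric   of  year|
|run  an  adventures|
|progress           |

Derivation:
Line 1: ['triangle', 'one', 'stone'] (min_width=18, slack=1)
Line 2: ['electric', 'of', 'year'] (min_width=16, slack=3)
Line 3: ['run', 'an', 'adventures'] (min_width=17, slack=2)
Line 4: ['progress'] (min_width=8, slack=11)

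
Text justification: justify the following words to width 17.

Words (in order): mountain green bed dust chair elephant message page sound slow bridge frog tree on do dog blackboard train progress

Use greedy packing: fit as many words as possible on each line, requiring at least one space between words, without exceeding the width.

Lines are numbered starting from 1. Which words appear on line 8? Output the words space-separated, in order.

Answer: progress

Derivation:
Line 1: ['mountain', 'green'] (min_width=14, slack=3)
Line 2: ['bed', 'dust', 'chair'] (min_width=14, slack=3)
Line 3: ['elephant', 'message'] (min_width=16, slack=1)
Line 4: ['page', 'sound', 'slow'] (min_width=15, slack=2)
Line 5: ['bridge', 'frog', 'tree'] (min_width=16, slack=1)
Line 6: ['on', 'do', 'dog'] (min_width=9, slack=8)
Line 7: ['blackboard', 'train'] (min_width=16, slack=1)
Line 8: ['progress'] (min_width=8, slack=9)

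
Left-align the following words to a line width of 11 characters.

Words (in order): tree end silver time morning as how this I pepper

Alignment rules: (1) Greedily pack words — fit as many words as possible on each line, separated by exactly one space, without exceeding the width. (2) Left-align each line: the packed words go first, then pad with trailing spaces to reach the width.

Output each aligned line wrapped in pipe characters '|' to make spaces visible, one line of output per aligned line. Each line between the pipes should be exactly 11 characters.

Answer: |tree end   |
|silver time|
|morning as |
|how this I |
|pepper     |

Derivation:
Line 1: ['tree', 'end'] (min_width=8, slack=3)
Line 2: ['silver', 'time'] (min_width=11, slack=0)
Line 3: ['morning', 'as'] (min_width=10, slack=1)
Line 4: ['how', 'this', 'I'] (min_width=10, slack=1)
Line 5: ['pepper'] (min_width=6, slack=5)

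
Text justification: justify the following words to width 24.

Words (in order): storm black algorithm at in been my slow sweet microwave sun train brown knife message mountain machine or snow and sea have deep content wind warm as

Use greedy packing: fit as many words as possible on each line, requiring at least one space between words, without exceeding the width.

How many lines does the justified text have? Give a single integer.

Answer: 7

Derivation:
Line 1: ['storm', 'black', 'algorithm', 'at'] (min_width=24, slack=0)
Line 2: ['in', 'been', 'my', 'slow', 'sweet'] (min_width=21, slack=3)
Line 3: ['microwave', 'sun', 'train'] (min_width=19, slack=5)
Line 4: ['brown', 'knife', 'message'] (min_width=19, slack=5)
Line 5: ['mountain', 'machine', 'or', 'snow'] (min_width=24, slack=0)
Line 6: ['and', 'sea', 'have', 'deep'] (min_width=17, slack=7)
Line 7: ['content', 'wind', 'warm', 'as'] (min_width=20, slack=4)
Total lines: 7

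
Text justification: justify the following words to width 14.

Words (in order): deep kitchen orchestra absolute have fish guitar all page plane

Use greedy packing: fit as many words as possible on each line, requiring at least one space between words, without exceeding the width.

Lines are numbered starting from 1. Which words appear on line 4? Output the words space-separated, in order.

Line 1: ['deep', 'kitchen'] (min_width=12, slack=2)
Line 2: ['orchestra'] (min_width=9, slack=5)
Line 3: ['absolute', 'have'] (min_width=13, slack=1)
Line 4: ['fish', 'guitar'] (min_width=11, slack=3)
Line 5: ['all', 'page', 'plane'] (min_width=14, slack=0)

Answer: fish guitar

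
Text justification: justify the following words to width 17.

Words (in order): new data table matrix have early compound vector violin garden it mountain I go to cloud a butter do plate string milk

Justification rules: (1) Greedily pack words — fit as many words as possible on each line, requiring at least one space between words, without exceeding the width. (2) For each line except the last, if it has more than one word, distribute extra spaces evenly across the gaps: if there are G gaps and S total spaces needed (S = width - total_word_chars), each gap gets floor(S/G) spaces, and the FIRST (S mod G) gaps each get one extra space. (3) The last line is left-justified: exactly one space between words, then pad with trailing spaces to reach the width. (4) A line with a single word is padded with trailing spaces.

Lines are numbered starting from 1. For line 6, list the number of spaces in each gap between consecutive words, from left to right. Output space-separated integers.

Line 1: ['new', 'data', 'table'] (min_width=14, slack=3)
Line 2: ['matrix', 'have', 'early'] (min_width=17, slack=0)
Line 3: ['compound', 'vector'] (min_width=15, slack=2)
Line 4: ['violin', 'garden', 'it'] (min_width=16, slack=1)
Line 5: ['mountain', 'I', 'go', 'to'] (min_width=16, slack=1)
Line 6: ['cloud', 'a', 'butter', 'do'] (min_width=17, slack=0)
Line 7: ['plate', 'string', 'milk'] (min_width=17, slack=0)

Answer: 1 1 1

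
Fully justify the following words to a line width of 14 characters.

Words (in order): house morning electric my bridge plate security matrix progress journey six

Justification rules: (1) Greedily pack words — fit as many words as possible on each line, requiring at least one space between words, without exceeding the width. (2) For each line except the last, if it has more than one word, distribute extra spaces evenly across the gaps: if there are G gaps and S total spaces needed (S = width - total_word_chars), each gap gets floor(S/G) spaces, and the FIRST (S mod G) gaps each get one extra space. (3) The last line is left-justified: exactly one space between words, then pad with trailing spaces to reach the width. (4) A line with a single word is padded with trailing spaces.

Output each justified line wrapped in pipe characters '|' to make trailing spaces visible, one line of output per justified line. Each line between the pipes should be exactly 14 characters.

Line 1: ['house', 'morning'] (min_width=13, slack=1)
Line 2: ['electric', 'my'] (min_width=11, slack=3)
Line 3: ['bridge', 'plate'] (min_width=12, slack=2)
Line 4: ['security'] (min_width=8, slack=6)
Line 5: ['matrix'] (min_width=6, slack=8)
Line 6: ['progress'] (min_width=8, slack=6)
Line 7: ['journey', 'six'] (min_width=11, slack=3)

Answer: |house  morning|
|electric    my|
|bridge   plate|
|security      |
|matrix        |
|progress      |
|journey six   |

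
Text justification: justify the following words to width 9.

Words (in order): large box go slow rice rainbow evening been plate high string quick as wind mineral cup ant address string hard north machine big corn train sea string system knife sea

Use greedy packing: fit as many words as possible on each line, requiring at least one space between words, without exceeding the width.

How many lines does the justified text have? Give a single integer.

Answer: 23

Derivation:
Line 1: ['large', 'box'] (min_width=9, slack=0)
Line 2: ['go', 'slow'] (min_width=7, slack=2)
Line 3: ['rice'] (min_width=4, slack=5)
Line 4: ['rainbow'] (min_width=7, slack=2)
Line 5: ['evening'] (min_width=7, slack=2)
Line 6: ['been'] (min_width=4, slack=5)
Line 7: ['plate'] (min_width=5, slack=4)
Line 8: ['high'] (min_width=4, slack=5)
Line 9: ['string'] (min_width=6, slack=3)
Line 10: ['quick', 'as'] (min_width=8, slack=1)
Line 11: ['wind'] (min_width=4, slack=5)
Line 12: ['mineral'] (min_width=7, slack=2)
Line 13: ['cup', 'ant'] (min_width=7, slack=2)
Line 14: ['address'] (min_width=7, slack=2)
Line 15: ['string'] (min_width=6, slack=3)
Line 16: ['hard'] (min_width=4, slack=5)
Line 17: ['north'] (min_width=5, slack=4)
Line 18: ['machine'] (min_width=7, slack=2)
Line 19: ['big', 'corn'] (min_width=8, slack=1)
Line 20: ['train', 'sea'] (min_width=9, slack=0)
Line 21: ['string'] (min_width=6, slack=3)
Line 22: ['system'] (min_width=6, slack=3)
Line 23: ['knife', 'sea'] (min_width=9, slack=0)
Total lines: 23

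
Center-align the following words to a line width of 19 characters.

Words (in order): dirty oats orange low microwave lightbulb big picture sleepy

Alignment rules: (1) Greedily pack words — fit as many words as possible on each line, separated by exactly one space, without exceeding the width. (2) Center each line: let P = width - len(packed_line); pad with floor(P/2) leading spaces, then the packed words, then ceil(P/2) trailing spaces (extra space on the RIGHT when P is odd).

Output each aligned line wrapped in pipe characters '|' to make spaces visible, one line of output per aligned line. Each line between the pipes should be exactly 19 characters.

Answer: | dirty oats orange |
|   low microwave   |
|   lightbulb big   |
|  picture sleepy   |

Derivation:
Line 1: ['dirty', 'oats', 'orange'] (min_width=17, slack=2)
Line 2: ['low', 'microwave'] (min_width=13, slack=6)
Line 3: ['lightbulb', 'big'] (min_width=13, slack=6)
Line 4: ['picture', 'sleepy'] (min_width=14, slack=5)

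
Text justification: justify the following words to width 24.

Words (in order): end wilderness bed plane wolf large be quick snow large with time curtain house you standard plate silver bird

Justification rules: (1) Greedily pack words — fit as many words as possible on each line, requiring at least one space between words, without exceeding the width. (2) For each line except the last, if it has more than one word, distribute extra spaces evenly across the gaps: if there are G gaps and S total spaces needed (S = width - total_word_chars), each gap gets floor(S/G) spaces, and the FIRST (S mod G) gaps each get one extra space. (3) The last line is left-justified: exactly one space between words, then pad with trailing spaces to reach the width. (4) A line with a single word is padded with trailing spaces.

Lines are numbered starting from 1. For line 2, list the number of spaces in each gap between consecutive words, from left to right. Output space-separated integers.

Answer: 1 1 1 1

Derivation:
Line 1: ['end', 'wilderness', 'bed', 'plane'] (min_width=24, slack=0)
Line 2: ['wolf', 'large', 'be', 'quick', 'snow'] (min_width=24, slack=0)
Line 3: ['large', 'with', 'time', 'curtain'] (min_width=23, slack=1)
Line 4: ['house', 'you', 'standard', 'plate'] (min_width=24, slack=0)
Line 5: ['silver', 'bird'] (min_width=11, slack=13)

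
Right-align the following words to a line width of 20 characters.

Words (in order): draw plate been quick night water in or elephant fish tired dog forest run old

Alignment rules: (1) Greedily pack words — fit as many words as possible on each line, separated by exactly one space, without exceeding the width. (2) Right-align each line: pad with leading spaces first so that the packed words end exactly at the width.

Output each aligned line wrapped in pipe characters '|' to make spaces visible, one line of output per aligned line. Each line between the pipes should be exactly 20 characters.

Line 1: ['draw', 'plate', 'been'] (min_width=15, slack=5)
Line 2: ['quick', 'night', 'water', 'in'] (min_width=20, slack=0)
Line 3: ['or', 'elephant', 'fish'] (min_width=16, slack=4)
Line 4: ['tired', 'dog', 'forest', 'run'] (min_width=20, slack=0)
Line 5: ['old'] (min_width=3, slack=17)

Answer: |     draw plate been|
|quick night water in|
|    or elephant fish|
|tired dog forest run|
|                 old|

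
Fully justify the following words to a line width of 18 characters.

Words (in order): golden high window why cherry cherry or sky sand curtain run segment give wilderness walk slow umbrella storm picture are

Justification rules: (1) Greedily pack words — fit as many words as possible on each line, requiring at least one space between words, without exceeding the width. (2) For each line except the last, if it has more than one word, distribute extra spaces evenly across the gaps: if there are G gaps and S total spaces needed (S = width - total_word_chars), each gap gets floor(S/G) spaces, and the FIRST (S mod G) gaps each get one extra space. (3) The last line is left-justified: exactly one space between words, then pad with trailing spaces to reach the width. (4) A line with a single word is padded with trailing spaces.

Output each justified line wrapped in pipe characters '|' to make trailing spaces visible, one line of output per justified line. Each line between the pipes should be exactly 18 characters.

Answer: |golden high window|
|why  cherry cherry|
|or     sky    sand|
|curtain        run|
|segment       give|
|wilderness    walk|
|slow      umbrella|
|storm picture are |

Derivation:
Line 1: ['golden', 'high', 'window'] (min_width=18, slack=0)
Line 2: ['why', 'cherry', 'cherry'] (min_width=17, slack=1)
Line 3: ['or', 'sky', 'sand'] (min_width=11, slack=7)
Line 4: ['curtain', 'run'] (min_width=11, slack=7)
Line 5: ['segment', 'give'] (min_width=12, slack=6)
Line 6: ['wilderness', 'walk'] (min_width=15, slack=3)
Line 7: ['slow', 'umbrella'] (min_width=13, slack=5)
Line 8: ['storm', 'picture', 'are'] (min_width=17, slack=1)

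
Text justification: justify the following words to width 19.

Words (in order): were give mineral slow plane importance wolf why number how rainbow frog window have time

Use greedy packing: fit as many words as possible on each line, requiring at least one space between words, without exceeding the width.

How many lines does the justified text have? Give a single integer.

Line 1: ['were', 'give', 'mineral'] (min_width=17, slack=2)
Line 2: ['slow', 'plane'] (min_width=10, slack=9)
Line 3: ['importance', 'wolf', 'why'] (min_width=19, slack=0)
Line 4: ['number', 'how', 'rainbow'] (min_width=18, slack=1)
Line 5: ['frog', 'window', 'have'] (min_width=16, slack=3)
Line 6: ['time'] (min_width=4, slack=15)
Total lines: 6

Answer: 6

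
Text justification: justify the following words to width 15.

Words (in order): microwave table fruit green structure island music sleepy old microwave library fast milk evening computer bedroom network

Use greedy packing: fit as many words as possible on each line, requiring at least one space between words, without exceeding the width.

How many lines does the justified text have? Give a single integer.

Answer: 10

Derivation:
Line 1: ['microwave', 'table'] (min_width=15, slack=0)
Line 2: ['fruit', 'green'] (min_width=11, slack=4)
Line 3: ['structure'] (min_width=9, slack=6)
Line 4: ['island', 'music'] (min_width=12, slack=3)
Line 5: ['sleepy', 'old'] (min_width=10, slack=5)
Line 6: ['microwave'] (min_width=9, slack=6)
Line 7: ['library', 'fast'] (min_width=12, slack=3)
Line 8: ['milk', 'evening'] (min_width=12, slack=3)
Line 9: ['computer'] (min_width=8, slack=7)
Line 10: ['bedroom', 'network'] (min_width=15, slack=0)
Total lines: 10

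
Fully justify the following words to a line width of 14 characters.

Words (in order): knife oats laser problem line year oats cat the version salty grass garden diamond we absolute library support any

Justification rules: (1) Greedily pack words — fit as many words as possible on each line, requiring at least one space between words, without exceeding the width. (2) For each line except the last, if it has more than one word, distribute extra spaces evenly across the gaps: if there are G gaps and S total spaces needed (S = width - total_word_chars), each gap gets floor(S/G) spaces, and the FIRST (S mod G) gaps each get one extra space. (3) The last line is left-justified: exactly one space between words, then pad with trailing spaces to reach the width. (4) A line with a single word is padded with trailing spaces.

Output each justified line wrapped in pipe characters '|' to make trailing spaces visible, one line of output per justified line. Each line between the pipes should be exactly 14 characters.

Line 1: ['knife', 'oats'] (min_width=10, slack=4)
Line 2: ['laser', 'problem'] (min_width=13, slack=1)
Line 3: ['line', 'year', 'oats'] (min_width=14, slack=0)
Line 4: ['cat', 'the'] (min_width=7, slack=7)
Line 5: ['version', 'salty'] (min_width=13, slack=1)
Line 6: ['grass', 'garden'] (min_width=12, slack=2)
Line 7: ['diamond', 'we'] (min_width=10, slack=4)
Line 8: ['absolute'] (min_width=8, slack=6)
Line 9: ['library'] (min_width=7, slack=7)
Line 10: ['support', 'any'] (min_width=11, slack=3)

Answer: |knife     oats|
|laser  problem|
|line year oats|
|cat        the|
|version  salty|
|grass   garden|
|diamond     we|
|absolute      |
|library       |
|support any   |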